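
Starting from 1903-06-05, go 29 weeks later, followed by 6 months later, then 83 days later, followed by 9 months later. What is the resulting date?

June 16, 1905

Advancing 29 weeks (= 203 days) from June 5, 1903:
June has 30 days, so 30 − 5 = 25 days remain after June 5, 1903; 203 − 25 = 178 left.
July 1903 has 31 days: 178 − 31 = 147 left.
August 1903 has 31 days: 147 − 31 = 116 left.
September 1903 has 30 days: 116 − 30 = 86 left.
October 1903 has 31 days: 86 − 31 = 55 left.
November 1903 has 30 days: 55 − 30 = 25 left.
25 days into December 1903 → December 25, 1903.
Adding 6 months from December 25, 1903:
month 12 + 6 = 18, which is month 6 of year 1904 → June 1904.
Day 25 is valid in June, giving June 25, 1904.
Counting forward 83 days from June 25, 1904:
June has 30 days, so 30 − 25 = 5 days remain after June 25, 1904; 83 − 5 = 78 left.
July 1904 has 31 days: 78 − 31 = 47 left.
August 1904 has 31 days: 47 − 31 = 16 left.
16 days into September 1904 → September 16, 1904.
Counting forward 9 months from September 16, 1904:
month 9 + 9 = 18, which is month 6 of year 1905 → June 1905.
Day 16 is valid in June, giving June 16, 1905.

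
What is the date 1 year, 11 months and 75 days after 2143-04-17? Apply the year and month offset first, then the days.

Adding 1 year, 11 months and 75 days from April 17, 2143: first the month/year part, then the days.
+1 year → 2144; month 4 + 11 = 15, which is month 3 of year 2145 → March 2145.
Day 17 is valid in March, giving March 17, 2145.
Now add 75 days from March 17, 2145.
March has 31 days, so 31 − 17 = 14 days remain after March 17, 2145; 75 − 14 = 61 left.
April 2145 has 30 days: 61 − 30 = 31 left.
31 days into May 2145 → May 31, 2145.

May 31, 2145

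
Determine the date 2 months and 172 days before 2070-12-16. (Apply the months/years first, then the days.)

Counting back 2 months and 172 days from December 16, 2070: first the month/year part, then the days.
month 12 − 2 = 10 → October 2070.
Day 16 is valid in October, giving October 16, 2070.
Now subtract 172 days from October 16, 2070.
Going back 16 days from October 16, 2070 reaches the end of the previous month; 172 − 16 = 156 left.
September 2070 has 30 days: 156 − 30 = 126 left.
August 2070 has 31 days: 126 − 31 = 95 left.
July 2070 has 31 days: 95 − 31 = 64 left.
June 2070 has 30 days: 64 − 30 = 34 left.
May 2070 has 31 days: 34 − 31 = 3 left.
April 2070 has 30 days; 30 − 3 = 27 → April 27, 2070.

April 27, 2070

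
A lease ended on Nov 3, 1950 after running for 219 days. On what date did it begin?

Going back 219 days from November 3, 1950.
Going back 3 days from November 3, 1950 reaches the end of the previous month; 219 − 3 = 216 left.
October 1950 has 31 days: 216 − 31 = 185 left.
September 1950 has 30 days: 185 − 30 = 155 left.
August 1950 has 31 days: 155 − 31 = 124 left.
July 1950 has 31 days: 124 − 31 = 93 left.
June 1950 has 30 days: 93 − 30 = 63 left.
May 1950 has 31 days: 63 − 31 = 32 left.
April 1950 has 30 days: 32 − 30 = 2 left.
March 1950 has 31 days; 31 − 2 = 29 → March 29, 1950.

March 29, 1950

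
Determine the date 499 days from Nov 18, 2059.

March 31, 2061

Counting forward 499 days from November 18, 2059.
November has 30 days, so 30 − 18 = 12 days remain after November 18, 2059; 499 − 12 = 487 left.
December 2059 has 31 days: 487 − 31 = 456 left.
January 2060 has 31 days: 456 − 31 = 425 left.
February 2060 has 29 days (2060 is a leap year): 425 − 29 = 396 left.
March 2060 has 31 days: 396 − 31 = 365 left.
April 2060 has 30 days: 365 − 30 = 335 left.
May 2060 has 31 days: 335 − 31 = 304 left.
June 2060 has 30 days: 304 − 30 = 274 left.
July 2060 has 31 days: 274 − 31 = 243 left.
August 2060 has 31 days: 243 − 31 = 212 left.
September 2060 has 30 days: 212 − 30 = 182 left.
October 2060 has 31 days: 182 − 31 = 151 left.
November 2060 has 30 days: 151 − 30 = 121 left.
December 2060 has 31 days: 121 − 31 = 90 left.
January 2061 has 31 days: 90 − 31 = 59 left.
February 2061 has 28 days (2061 is not a leap year): 59 − 28 = 31 left.
31 days into March 2061 → March 31, 2061.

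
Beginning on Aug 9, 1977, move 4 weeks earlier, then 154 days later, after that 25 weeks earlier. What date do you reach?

Going back 4 weeks (= 28 days) from August 9, 1977:
Going back 9 days from August 9, 1977 reaches the end of the previous month; 28 − 9 = 19 left.
July 1977 has 31 days; 31 − 19 = 12 → July 12, 1977.
Counting forward 154 days from July 12, 1977:
July has 31 days, so 31 − 12 = 19 days remain after July 12, 1977; 154 − 19 = 135 left.
August 1977 has 31 days: 135 − 31 = 104 left.
September 1977 has 30 days: 104 − 30 = 74 left.
October 1977 has 31 days: 74 − 31 = 43 left.
November 1977 has 30 days: 43 − 30 = 13 left.
13 days into December 1977 → December 13, 1977.
Counting back 25 weeks (= 175 days) from December 13, 1977:
Going back 13 days from December 13, 1977 reaches the end of the previous month; 175 − 13 = 162 left.
November 1977 has 30 days: 162 − 30 = 132 left.
October 1977 has 31 days: 132 − 31 = 101 left.
September 1977 has 30 days: 101 − 30 = 71 left.
August 1977 has 31 days: 71 − 31 = 40 left.
July 1977 has 31 days: 40 − 31 = 9 left.
June 1977 has 30 days; 30 − 9 = 21 → June 21, 1977.

June 21, 1977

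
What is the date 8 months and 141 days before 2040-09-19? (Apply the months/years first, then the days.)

Subtracting 8 months and 141 days from September 19, 2040: first the month/year part, then the days.
month 9 − 8 = 1 → January 2040.
Day 19 is valid in January, giving January 19, 2040.
Now subtract 141 days from January 19, 2040.
Going back 19 days from January 19, 2040 reaches the end of the previous month; 141 − 19 = 122 left.
December 2039 has 31 days: 122 − 31 = 91 left.
November 2039 has 30 days: 91 − 30 = 61 left.
October 2039 has 31 days: 61 − 31 = 30 left.
September 2039 has 30 days: 30 − 30 = 0 left.
August 2039 has 31 days; 31 − 0 = 31 → August 31, 2039.

August 31, 2039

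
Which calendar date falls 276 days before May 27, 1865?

Subtracting 276 days from May 27, 1865.
Going back 27 days from May 27, 1865 reaches the end of the previous month; 276 − 27 = 249 left.
April 1865 has 30 days: 249 − 30 = 219 left.
March 1865 has 31 days: 219 − 31 = 188 left.
February 1865 has 28 days (1865 is not a leap year): 188 − 28 = 160 left.
January 1865 has 31 days: 160 − 31 = 129 left.
December 1864 has 31 days: 129 − 31 = 98 left.
November 1864 has 30 days: 98 − 30 = 68 left.
October 1864 has 31 days: 68 − 31 = 37 left.
September 1864 has 30 days: 37 − 30 = 7 left.
August 1864 has 31 days; 31 − 7 = 24 → August 24, 1864.

August 24, 1864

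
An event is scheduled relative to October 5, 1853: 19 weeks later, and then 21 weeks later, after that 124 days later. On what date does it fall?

Adding 19 weeks (= 133 days) from October 5, 1853:
October has 31 days, so 31 − 5 = 26 days remain after October 5, 1853; 133 − 26 = 107 left.
November 1853 has 30 days: 107 − 30 = 77 left.
December 1853 has 31 days: 77 − 31 = 46 left.
January 1854 has 31 days: 46 − 31 = 15 left.
15 days into February 1854 → February 15, 1854.
Advancing 21 weeks (= 147 days) from February 15, 1854:
February has 28 days, so 28 − 15 = 13 days remain after February 15, 1854; 147 − 13 = 134 left.
March 1854 has 31 days: 134 − 31 = 103 left.
April 1854 has 30 days: 103 − 30 = 73 left.
May 1854 has 31 days: 73 − 31 = 42 left.
June 1854 has 30 days: 42 − 30 = 12 left.
12 days into July 1854 → July 12, 1854.
Advancing 124 days from July 12, 1854:
July has 31 days, so 31 − 12 = 19 days remain after July 12, 1854; 124 − 19 = 105 left.
August 1854 has 31 days: 105 − 31 = 74 left.
September 1854 has 30 days: 74 − 30 = 44 left.
October 1854 has 31 days: 44 − 31 = 13 left.
13 days into November 1854 → November 13, 1854.

November 13, 1854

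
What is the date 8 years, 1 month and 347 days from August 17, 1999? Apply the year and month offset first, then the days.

Counting forward 8 years, 1 month and 347 days from August 17, 1999: first the month/year part, then the days.
+8 years → 2007; month 8 + 1 = 9 → September 2007.
Day 17 is valid in September, giving September 17, 2007.
Now add 347 days from September 17, 2007.
September has 30 days, so 30 − 17 = 13 days remain after September 17, 2007; 347 − 13 = 334 left.
October 2007 has 31 days: 334 − 31 = 303 left.
November 2007 has 30 days: 303 − 30 = 273 left.
December 2007 has 31 days: 273 − 31 = 242 left.
January 2008 has 31 days: 242 − 31 = 211 left.
February 2008 has 29 days (2008 is a leap year): 211 − 29 = 182 left.
March 2008 has 31 days: 182 − 31 = 151 left.
April 2008 has 30 days: 151 − 30 = 121 left.
May 2008 has 31 days: 121 − 31 = 90 left.
June 2008 has 30 days: 90 − 30 = 60 left.
July 2008 has 31 days: 60 − 31 = 29 left.
29 days into August 2008 → August 29, 2008.

August 29, 2008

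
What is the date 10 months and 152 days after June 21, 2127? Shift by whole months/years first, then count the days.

September 20, 2128

Adding 10 months and 152 days from June 21, 2127: first the month/year part, then the days.
month 6 + 10 = 16, which is month 4 of year 2128 → April 2128.
Day 21 is valid in April, giving April 21, 2128.
Now add 152 days from April 21, 2128.
April has 30 days, so 30 − 21 = 9 days remain after April 21, 2128; 152 − 9 = 143 left.
May 2128 has 31 days: 143 − 31 = 112 left.
June 2128 has 30 days: 112 − 30 = 82 left.
July 2128 has 31 days: 82 − 31 = 51 left.
August 2128 has 31 days: 51 − 31 = 20 left.
20 days into September 2128 → September 20, 2128.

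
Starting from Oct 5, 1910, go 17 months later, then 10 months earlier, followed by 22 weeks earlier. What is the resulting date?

December 2, 1910

Counting forward 17 months from October 5, 1910:
month 10 + 17 = 27, which is month 3 of year 1912 → March 1912.
Day 5 is valid in March, giving March 5, 1912.
Going back 10 months from March 5, 1912:
month 3 − 10 = -7, which is month 5 of year 1911 → May 1911.
Day 5 is valid in May, giving May 5, 1911.
Counting back 22 weeks (= 154 days) from May 5, 1911:
Going back 5 days from May 5, 1911 reaches the end of the previous month; 154 − 5 = 149 left.
April 1911 has 30 days: 149 − 30 = 119 left.
March 1911 has 31 days: 119 − 31 = 88 left.
February 1911 has 28 days (1911 is not a leap year): 88 − 28 = 60 left.
January 1911 has 31 days: 60 − 31 = 29 left.
December 1910 has 31 days; 31 − 29 = 2 → December 2, 1910.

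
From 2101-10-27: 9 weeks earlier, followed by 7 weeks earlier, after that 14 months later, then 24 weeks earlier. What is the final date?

March 23, 2102

Subtracting 9 weeks (= 63 days) from October 27, 2101:
Going back 27 days from October 27, 2101 reaches the end of the previous month; 63 − 27 = 36 left.
September 2101 has 30 days: 36 − 30 = 6 left.
August 2101 has 31 days; 31 − 6 = 25 → August 25, 2101.
Counting back 7 weeks (= 49 days) from August 25, 2101:
Going back 25 days from August 25, 2101 reaches the end of the previous month; 49 − 25 = 24 left.
July 2101 has 31 days; 31 − 24 = 7 → July 7, 2101.
Adding 14 months from July 7, 2101:
month 7 + 14 = 21, which is month 9 of year 2102 → September 2102.
Day 7 is valid in September, giving September 7, 2102.
Counting back 24 weeks (= 168 days) from September 7, 2102:
Going back 7 days from September 7, 2102 reaches the end of the previous month; 168 − 7 = 161 left.
August 2102 has 31 days: 161 − 31 = 130 left.
July 2102 has 31 days: 130 − 31 = 99 left.
June 2102 has 30 days: 99 − 30 = 69 left.
May 2102 has 31 days: 69 − 31 = 38 left.
April 2102 has 30 days: 38 − 30 = 8 left.
March 2102 has 31 days; 31 − 8 = 23 → March 23, 2102.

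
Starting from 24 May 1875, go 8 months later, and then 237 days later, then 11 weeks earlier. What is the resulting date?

Adding 8 months from May 24, 1875:
month 5 + 8 = 13, which is month 1 of year 1876 → January 1876.
Day 24 is valid in January, giving January 24, 1876.
Adding 237 days from January 24, 1876:
January has 31 days, so 31 − 24 = 7 days remain after January 24, 1876; 237 − 7 = 230 left.
February 1876 has 29 days (1876 is a leap year): 230 − 29 = 201 left.
March 1876 has 31 days: 201 − 31 = 170 left.
April 1876 has 30 days: 170 − 30 = 140 left.
May 1876 has 31 days: 140 − 31 = 109 left.
June 1876 has 30 days: 109 − 30 = 79 left.
July 1876 has 31 days: 79 − 31 = 48 left.
August 1876 has 31 days: 48 − 31 = 17 left.
17 days into September 1876 → September 17, 1876.
Subtracting 11 weeks (= 77 days) from September 17, 1876:
Going back 17 days from September 17, 1876 reaches the end of the previous month; 77 − 17 = 60 left.
August 1876 has 31 days: 60 − 31 = 29 left.
July 1876 has 31 days; 31 − 29 = 2 → July 2, 1876.

July 2, 1876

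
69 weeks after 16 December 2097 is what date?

April 13, 2099

Advancing 69 weeks = 483 days from December 16, 2097.
December has 31 days, so 31 − 16 = 15 days remain after December 16, 2097; 483 − 15 = 468 left.
January 2098 has 31 days: 468 − 31 = 437 left.
February 2098 has 28 days (2098 is not a leap year): 437 − 28 = 409 left.
March 2098 has 31 days: 409 − 31 = 378 left.
April 2098 has 30 days: 378 − 30 = 348 left.
May 2098 has 31 days: 348 − 31 = 317 left.
June 2098 has 30 days: 317 − 30 = 287 left.
July 2098 has 31 days: 287 − 31 = 256 left.
August 2098 has 31 days: 256 − 31 = 225 left.
September 2098 has 30 days: 225 − 30 = 195 left.
October 2098 has 31 days: 195 − 31 = 164 left.
November 2098 has 30 days: 164 − 30 = 134 left.
December 2098 has 31 days: 134 − 31 = 103 left.
January 2099 has 31 days: 103 − 31 = 72 left.
February 2099 has 28 days (2099 is not a leap year): 72 − 28 = 44 left.
March 2099 has 31 days: 44 − 31 = 13 left.
13 days into April 2099 → April 13, 2099.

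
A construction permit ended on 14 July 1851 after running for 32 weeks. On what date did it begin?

December 2, 1850

Going back 32 weeks = 224 days from July 14, 1851.
Going back 14 days from July 14, 1851 reaches the end of the previous month; 224 − 14 = 210 left.
June 1851 has 30 days: 210 − 30 = 180 left.
May 1851 has 31 days: 180 − 31 = 149 left.
April 1851 has 30 days: 149 − 30 = 119 left.
March 1851 has 31 days: 119 − 31 = 88 left.
February 1851 has 28 days (1851 is not a leap year): 88 − 28 = 60 left.
January 1851 has 31 days: 60 − 31 = 29 left.
December 1850 has 31 days; 31 − 29 = 2 → December 2, 1850.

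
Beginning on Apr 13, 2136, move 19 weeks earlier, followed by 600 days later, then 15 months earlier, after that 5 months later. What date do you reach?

Going back 19 weeks (= 133 days) from April 13, 2136:
Going back 13 days from April 13, 2136 reaches the end of the previous month; 133 − 13 = 120 left.
March 2136 has 31 days: 120 − 31 = 89 left.
February 2136 has 29 days (2136 is a leap year): 89 − 29 = 60 left.
January 2136 has 31 days: 60 − 31 = 29 left.
December 2135 has 31 days; 31 − 29 = 2 → December 2, 2135.
Counting forward 600 days from December 2, 2135:
December has 31 days, so 31 − 2 = 29 days remain after December 2, 2135; 600 − 29 = 571 left.
January 2136 has 31 days: 571 − 31 = 540 left.
February 2136 has 29 days (2136 is a leap year): 540 − 29 = 511 left.
March 2136 has 31 days: 511 − 31 = 480 left.
April 2136 has 30 days: 480 − 30 = 450 left.
May 2136 has 31 days: 450 − 31 = 419 left.
June 2136 has 30 days: 419 − 30 = 389 left.
July 2136 has 31 days: 389 − 31 = 358 left.
August 2136 has 31 days: 358 − 31 = 327 left.
September 2136 has 30 days: 327 − 30 = 297 left.
October 2136 has 31 days: 297 − 31 = 266 left.
November 2136 has 30 days: 266 − 30 = 236 left.
December 2136 has 31 days: 236 − 31 = 205 left.
January 2137 has 31 days: 205 − 31 = 174 left.
February 2137 has 28 days (2137 is not a leap year): 174 − 28 = 146 left.
March 2137 has 31 days: 146 − 31 = 115 left.
April 2137 has 30 days: 115 − 30 = 85 left.
May 2137 has 31 days: 85 − 31 = 54 left.
June 2137 has 30 days: 54 − 30 = 24 left.
24 days into July 2137 → July 24, 2137.
Going back 15 months from July 24, 2137:
month 7 − 15 = -8, which is month 4 of year 2136 → April 2136.
Day 24 is valid in April, giving April 24, 2136.
Advancing 5 months from April 24, 2136:
month 4 + 5 = 9 → September 2136.
Day 24 is valid in September, giving September 24, 2136.

September 24, 2136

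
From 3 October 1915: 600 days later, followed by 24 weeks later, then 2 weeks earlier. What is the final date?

October 26, 1917

Counting forward 600 days from October 3, 1915:
October has 31 days, so 31 − 3 = 28 days remain after October 3, 1915; 600 − 28 = 572 left.
November 1915 has 30 days: 572 − 30 = 542 left.
December 1915 has 31 days: 542 − 31 = 511 left.
January 1916 has 31 days: 511 − 31 = 480 left.
February 1916 has 29 days (1916 is a leap year): 480 − 29 = 451 left.
March 1916 has 31 days: 451 − 31 = 420 left.
April 1916 has 30 days: 420 − 30 = 390 left.
May 1916 has 31 days: 390 − 31 = 359 left.
June 1916 has 30 days: 359 − 30 = 329 left.
July 1916 has 31 days: 329 − 31 = 298 left.
August 1916 has 31 days: 298 − 31 = 267 left.
September 1916 has 30 days: 267 − 30 = 237 left.
October 1916 has 31 days: 237 − 31 = 206 left.
November 1916 has 30 days: 206 − 30 = 176 left.
December 1916 has 31 days: 176 − 31 = 145 left.
January 1917 has 31 days: 145 − 31 = 114 left.
February 1917 has 28 days (1917 is not a leap year): 114 − 28 = 86 left.
March 1917 has 31 days: 86 − 31 = 55 left.
April 1917 has 30 days: 55 − 30 = 25 left.
25 days into May 1917 → May 25, 1917.
Counting forward 24 weeks (= 168 days) from May 25, 1917:
May has 31 days, so 31 − 25 = 6 days remain after May 25, 1917; 168 − 6 = 162 left.
June 1917 has 30 days: 162 − 30 = 132 left.
July 1917 has 31 days: 132 − 31 = 101 left.
August 1917 has 31 days: 101 − 31 = 70 left.
September 1917 has 30 days: 70 − 30 = 40 left.
October 1917 has 31 days: 40 − 31 = 9 left.
9 days into November 1917 → November 9, 1917.
Going back 2 weeks (= 14 days) from November 9, 1917:
Going back 9 days from November 9, 1917 reaches the end of the previous month; 14 − 9 = 5 left.
October 1917 has 31 days; 31 − 5 = 26 → October 26, 1917.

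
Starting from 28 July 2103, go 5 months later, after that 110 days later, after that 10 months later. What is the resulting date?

February 16, 2105

Counting forward 5 months from July 28, 2103:
month 7 + 5 = 12 → December 2103.
Day 28 is valid in December, giving December 28, 2103.
Counting forward 110 days from December 28, 2103:
December has 31 days, so 31 − 28 = 3 days remain after December 28, 2103; 110 − 3 = 107 left.
January 2104 has 31 days: 107 − 31 = 76 left.
February 2104 has 29 days (2104 is a leap year): 76 − 29 = 47 left.
March 2104 has 31 days: 47 − 31 = 16 left.
16 days into April 2104 → April 16, 2104.
Advancing 10 months from April 16, 2104:
month 4 + 10 = 14, which is month 2 of year 2105 → February 2105.
Day 16 is valid in February, giving February 16, 2105.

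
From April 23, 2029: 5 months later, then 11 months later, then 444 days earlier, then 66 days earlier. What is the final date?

Advancing 5 months from April 23, 2029:
month 4 + 5 = 9 → September 2029.
Day 23 is valid in September, giving September 23, 2029.
Counting forward 11 months from September 23, 2029:
month 9 + 11 = 20, which is month 8 of year 2030 → August 2030.
Day 23 is valid in August, giving August 23, 2030.
Going back 444 days from August 23, 2030:
Going back 23 days from August 23, 2030 reaches the end of the previous month; 444 − 23 = 421 left.
July 2030 has 31 days: 421 − 31 = 390 left.
June 2030 has 30 days: 390 − 30 = 360 left.
May 2030 has 31 days: 360 − 31 = 329 left.
April 2030 has 30 days: 329 − 30 = 299 left.
March 2030 has 31 days: 299 − 31 = 268 left.
February 2030 has 28 days (2030 is not a leap year): 268 − 28 = 240 left.
January 2030 has 31 days: 240 − 31 = 209 left.
December 2029 has 31 days: 209 − 31 = 178 left.
November 2029 has 30 days: 178 − 30 = 148 left.
October 2029 has 31 days: 148 − 31 = 117 left.
September 2029 has 30 days: 117 − 30 = 87 left.
August 2029 has 31 days: 87 − 31 = 56 left.
July 2029 has 31 days: 56 − 31 = 25 left.
June 2029 has 30 days; 30 − 25 = 5 → June 5, 2029.
Going back 66 days from June 5, 2029:
Going back 5 days from June 5, 2029 reaches the end of the previous month; 66 − 5 = 61 left.
May 2029 has 31 days: 61 − 31 = 30 left.
April 2029 has 30 days: 30 − 30 = 0 left.
March 2029 has 31 days; 31 − 0 = 31 → March 31, 2029.

March 31, 2029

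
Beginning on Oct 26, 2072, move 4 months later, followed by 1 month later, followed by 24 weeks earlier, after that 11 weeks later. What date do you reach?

Counting forward 4 months from October 26, 2072:
month 10 + 4 = 14, which is month 2 of year 2073 → February 2073.
Day 26 is valid in February, giving February 26, 2073.
Adding 1 month from February 26, 2073:
month 2 + 1 = 3 → March 2073.
Day 26 is valid in March, giving March 26, 2073.
Counting back 24 weeks (= 168 days) from March 26, 2073:
Going back 26 days from March 26, 2073 reaches the end of the previous month; 168 − 26 = 142 left.
February 2073 has 28 days (2073 is not a leap year): 142 − 28 = 114 left.
January 2073 has 31 days: 114 − 31 = 83 left.
December 2072 has 31 days: 83 − 31 = 52 left.
November 2072 has 30 days: 52 − 30 = 22 left.
October 2072 has 31 days; 31 − 22 = 9 → October 9, 2072.
Advancing 11 weeks (= 77 days) from October 9, 2072:
October has 31 days, so 31 − 9 = 22 days remain after October 9, 2072; 77 − 22 = 55 left.
November 2072 has 30 days: 55 − 30 = 25 left.
25 days into December 2072 → December 25, 2072.

December 25, 2072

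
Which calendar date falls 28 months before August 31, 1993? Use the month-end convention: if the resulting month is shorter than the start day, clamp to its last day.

Counting back 28 months from August 31, 1993.
month 8 − 28 = -20, which is month 4 of year 1991 → April 1991.
April 1991 has only 30 days and the start was day 31, so the date clamps to April 30, 1991.

April 30, 1991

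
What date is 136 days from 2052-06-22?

Counting forward 136 days from June 22, 2052.
June has 30 days, so 30 − 22 = 8 days remain after June 22, 2052; 136 − 8 = 128 left.
July 2052 has 31 days: 128 − 31 = 97 left.
August 2052 has 31 days: 97 − 31 = 66 left.
September 2052 has 30 days: 66 − 30 = 36 left.
October 2052 has 31 days: 36 − 31 = 5 left.
5 days into November 2052 → November 5, 2052.

November 5, 2052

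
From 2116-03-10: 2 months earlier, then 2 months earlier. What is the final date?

November 10, 2115

Counting back 2 months from March 10, 2116:
month 3 − 2 = 1 → January 2116.
Day 10 is valid in January, giving January 10, 2116.
Going back 2 months from January 10, 2116:
month 1 − 2 = -1, which is month 11 of year 2115 → November 2115.
Day 10 is valid in November, giving November 10, 2115.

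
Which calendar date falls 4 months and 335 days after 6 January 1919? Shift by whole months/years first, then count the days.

Adding 4 months and 335 days from January 6, 1919: first the month/year part, then the days.
month 1 + 4 = 5 → May 1919.
Day 6 is valid in May, giving May 6, 1919.
Now add 335 days from May 6, 1919.
May has 31 days, so 31 − 6 = 25 days remain after May 6, 1919; 335 − 25 = 310 left.
June 1919 has 30 days: 310 − 30 = 280 left.
July 1919 has 31 days: 280 − 31 = 249 left.
August 1919 has 31 days: 249 − 31 = 218 left.
September 1919 has 30 days: 218 − 30 = 188 left.
October 1919 has 31 days: 188 − 31 = 157 left.
November 1919 has 30 days: 157 − 30 = 127 left.
December 1919 has 31 days: 127 − 31 = 96 left.
January 1920 has 31 days: 96 − 31 = 65 left.
February 1920 has 29 days (1920 is a leap year): 65 − 29 = 36 left.
March 1920 has 31 days: 36 − 31 = 5 left.
5 days into April 1920 → April 5, 1920.

April 5, 1920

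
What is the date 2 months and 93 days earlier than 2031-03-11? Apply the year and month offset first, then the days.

Going back 2 months and 93 days from March 11, 2031: first the month/year part, then the days.
month 3 − 2 = 1 → January 2031.
Day 11 is valid in January, giving January 11, 2031.
Now subtract 93 days from January 11, 2031.
Going back 11 days from January 11, 2031 reaches the end of the previous month; 93 − 11 = 82 left.
December 2030 has 31 days: 82 − 31 = 51 left.
November 2030 has 30 days: 51 − 30 = 21 left.
October 2030 has 31 days; 31 − 21 = 10 → October 10, 2030.

October 10, 2030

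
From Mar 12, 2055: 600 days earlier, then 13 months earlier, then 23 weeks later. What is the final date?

Going back 600 days from March 12, 2055:
Going back 12 days from March 12, 2055 reaches the end of the previous month; 600 − 12 = 588 left.
February 2055 has 28 days (2055 is not a leap year): 588 − 28 = 560 left.
January 2055 has 31 days: 560 − 31 = 529 left.
December 2054 has 31 days: 529 − 31 = 498 left.
November 2054 has 30 days: 498 − 30 = 468 left.
October 2054 has 31 days: 468 − 31 = 437 left.
September 2054 has 30 days: 437 − 30 = 407 left.
August 2054 has 31 days: 407 − 31 = 376 left.
July 2054 has 31 days: 376 − 31 = 345 left.
June 2054 has 30 days: 345 − 30 = 315 left.
May 2054 has 31 days: 315 − 31 = 284 left.
April 2054 has 30 days: 284 − 30 = 254 left.
March 2054 has 31 days: 254 − 31 = 223 left.
February 2054 has 28 days (2054 is not a leap year): 223 − 28 = 195 left.
January 2054 has 31 days: 195 − 31 = 164 left.
December 2053 has 31 days: 164 − 31 = 133 left.
November 2053 has 30 days: 133 − 30 = 103 left.
October 2053 has 31 days: 103 − 31 = 72 left.
September 2053 has 30 days: 72 − 30 = 42 left.
August 2053 has 31 days: 42 − 31 = 11 left.
July 2053 has 31 days; 31 − 11 = 20 → July 20, 2053.
Going back 13 months from July 20, 2053:
month 7 − 13 = -6, which is month 6 of year 2052 → June 2052.
Day 20 is valid in June, giving June 20, 2052.
Advancing 23 weeks (= 161 days) from June 20, 2052:
June has 30 days, so 30 − 20 = 10 days remain after June 20, 2052; 161 − 10 = 151 left.
July 2052 has 31 days: 151 − 31 = 120 left.
August 2052 has 31 days: 120 − 31 = 89 left.
September 2052 has 30 days: 89 − 30 = 59 left.
October 2052 has 31 days: 59 − 31 = 28 left.
28 days into November 2052 → November 28, 2052.

November 28, 2052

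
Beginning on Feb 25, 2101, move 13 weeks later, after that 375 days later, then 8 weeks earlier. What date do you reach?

Counting forward 13 weeks (= 91 days) from February 25, 2101:
February has 28 days, so 28 − 25 = 3 days remain after February 25, 2101; 91 − 3 = 88 left.
March 2101 has 31 days: 88 − 31 = 57 left.
April 2101 has 30 days: 57 − 30 = 27 left.
27 days into May 2101 → May 27, 2101.
Adding 375 days from May 27, 2101:
May has 31 days, so 31 − 27 = 4 days remain after May 27, 2101; 375 − 4 = 371 left.
June 2101 has 30 days: 371 − 30 = 341 left.
July 2101 has 31 days: 341 − 31 = 310 left.
August 2101 has 31 days: 310 − 31 = 279 left.
September 2101 has 30 days: 279 − 30 = 249 left.
October 2101 has 31 days: 249 − 31 = 218 left.
November 2101 has 30 days: 218 − 30 = 188 left.
December 2101 has 31 days: 188 − 31 = 157 left.
January 2102 has 31 days: 157 − 31 = 126 left.
February 2102 has 28 days (2102 is not a leap year): 126 − 28 = 98 left.
March 2102 has 31 days: 98 − 31 = 67 left.
April 2102 has 30 days: 67 − 30 = 37 left.
May 2102 has 31 days: 37 − 31 = 6 left.
6 days into June 2102 → June 6, 2102.
Subtracting 8 weeks (= 56 days) from June 6, 2102:
Going back 6 days from June 6, 2102 reaches the end of the previous month; 56 − 6 = 50 left.
May 2102 has 31 days: 50 − 31 = 19 left.
April 2102 has 30 days; 30 − 19 = 11 → April 11, 2102.

April 11, 2102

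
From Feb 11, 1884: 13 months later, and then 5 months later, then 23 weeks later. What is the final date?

January 19, 1886

Counting forward 13 months from February 11, 1884:
month 2 + 13 = 15, which is month 3 of year 1885 → March 1885.
Day 11 is valid in March, giving March 11, 1885.
Counting forward 5 months from March 11, 1885:
month 3 + 5 = 8 → August 1885.
Day 11 is valid in August, giving August 11, 1885.
Counting forward 23 weeks (= 161 days) from August 11, 1885:
August has 31 days, so 31 − 11 = 20 days remain after August 11, 1885; 161 − 20 = 141 left.
September 1885 has 30 days: 141 − 30 = 111 left.
October 1885 has 31 days: 111 − 31 = 80 left.
November 1885 has 30 days: 80 − 30 = 50 left.
December 1885 has 31 days: 50 − 31 = 19 left.
19 days into January 1886 → January 19, 1886.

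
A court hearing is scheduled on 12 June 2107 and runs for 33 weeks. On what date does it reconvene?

Adding 33 weeks = 231 days from June 12, 2107.
June has 30 days, so 30 − 12 = 18 days remain after June 12, 2107; 231 − 18 = 213 left.
July 2107 has 31 days: 213 − 31 = 182 left.
August 2107 has 31 days: 182 − 31 = 151 left.
September 2107 has 30 days: 151 − 30 = 121 left.
October 2107 has 31 days: 121 − 31 = 90 left.
November 2107 has 30 days: 90 − 30 = 60 left.
December 2107 has 31 days: 60 − 31 = 29 left.
29 days into January 2108 → January 29, 2108.

January 29, 2108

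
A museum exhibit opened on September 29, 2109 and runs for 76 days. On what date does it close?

December 14, 2109

Advancing 76 days from September 29, 2109.
September has 30 days, so 30 − 29 = 1 day remains after September 29, 2109; 76 − 1 = 75 left.
October 2109 has 31 days: 75 − 31 = 44 left.
November 2109 has 30 days: 44 − 30 = 14 left.
14 days into December 2109 → December 14, 2109.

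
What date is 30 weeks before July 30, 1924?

January 2, 1924

Counting back 30 weeks = 210 days from July 30, 1924.
Going back 30 days from July 30, 1924 reaches the end of the previous month; 210 − 30 = 180 left.
June 1924 has 30 days: 180 − 30 = 150 left.
May 1924 has 31 days: 150 − 31 = 119 left.
April 1924 has 30 days: 119 − 30 = 89 left.
March 1924 has 31 days: 89 − 31 = 58 left.
February 1924 has 29 days (1924 is a leap year): 58 − 29 = 29 left.
January 1924 has 31 days; 31 − 29 = 2 → January 2, 1924.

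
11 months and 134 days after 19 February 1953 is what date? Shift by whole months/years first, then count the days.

June 2, 1954

Adding 11 months and 134 days from February 19, 1953: first the month/year part, then the days.
month 2 + 11 = 13, which is month 1 of year 1954 → January 1954.
Day 19 is valid in January, giving January 19, 1954.
Now add 134 days from January 19, 1954.
January has 31 days, so 31 − 19 = 12 days remain after January 19, 1954; 134 − 12 = 122 left.
February 1954 has 28 days (1954 is not a leap year): 122 − 28 = 94 left.
March 1954 has 31 days: 94 − 31 = 63 left.
April 1954 has 30 days: 63 − 30 = 33 left.
May 1954 has 31 days: 33 − 31 = 2 left.
2 days into June 1954 → June 2, 1954.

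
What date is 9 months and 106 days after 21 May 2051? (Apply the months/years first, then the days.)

Adding 9 months and 106 days from May 21, 2051: first the month/year part, then the days.
month 5 + 9 = 14, which is month 2 of year 2052 → February 2052.
Day 21 is valid in February, giving February 21, 2052.
Now add 106 days from February 21, 2052.
February has 29 days, so 29 − 21 = 8 days remain after February 21, 2052; 106 − 8 = 98 left.
March 2052 has 31 days: 98 − 31 = 67 left.
April 2052 has 30 days: 67 − 30 = 37 left.
May 2052 has 31 days: 37 − 31 = 6 left.
6 days into June 2052 → June 6, 2052.

June 6, 2052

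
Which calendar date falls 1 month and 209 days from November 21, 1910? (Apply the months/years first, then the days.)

Counting forward 1 month and 209 days from November 21, 1910: first the month/year part, then the days.
month 11 + 1 = 12 → December 1910.
Day 21 is valid in December, giving December 21, 1910.
Now add 209 days from December 21, 1910.
December has 31 days, so 31 − 21 = 10 days remain after December 21, 1910; 209 − 10 = 199 left.
January 1911 has 31 days: 199 − 31 = 168 left.
February 1911 has 28 days (1911 is not a leap year): 168 − 28 = 140 left.
March 1911 has 31 days: 140 − 31 = 109 left.
April 1911 has 30 days: 109 − 30 = 79 left.
May 1911 has 31 days: 79 − 31 = 48 left.
June 1911 has 30 days: 48 − 30 = 18 left.
18 days into July 1911 → July 18, 1911.

July 18, 1911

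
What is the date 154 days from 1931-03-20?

Counting forward 154 days from March 20, 1931.
March has 31 days, so 31 − 20 = 11 days remain after March 20, 1931; 154 − 11 = 143 left.
April 1931 has 30 days: 143 − 30 = 113 left.
May 1931 has 31 days: 113 − 31 = 82 left.
June 1931 has 30 days: 82 − 30 = 52 left.
July 1931 has 31 days: 52 − 31 = 21 left.
21 days into August 1931 → August 21, 1931.

August 21, 1931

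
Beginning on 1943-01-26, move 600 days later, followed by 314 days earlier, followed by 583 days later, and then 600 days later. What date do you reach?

February 3, 1947

Counting forward 600 days from January 26, 1943:
January has 31 days, so 31 − 26 = 5 days remain after January 26, 1943; 600 − 5 = 595 left.
February 1943 has 28 days (1943 is not a leap year): 595 − 28 = 567 left.
March 1943 has 31 days: 567 − 31 = 536 left.
April 1943 has 30 days: 536 − 30 = 506 left.
May 1943 has 31 days: 506 − 31 = 475 left.
June 1943 has 30 days: 475 − 30 = 445 left.
July 1943 has 31 days: 445 − 31 = 414 left.
August 1943 has 31 days: 414 − 31 = 383 left.
September 1943 has 30 days: 383 − 30 = 353 left.
October 1943 has 31 days: 353 − 31 = 322 left.
November 1943 has 30 days: 322 − 30 = 292 left.
December 1943 has 31 days: 292 − 31 = 261 left.
January 1944 has 31 days: 261 − 31 = 230 left.
February 1944 has 29 days (1944 is a leap year): 230 − 29 = 201 left.
March 1944 has 31 days: 201 − 31 = 170 left.
April 1944 has 30 days: 170 − 30 = 140 left.
May 1944 has 31 days: 140 − 31 = 109 left.
June 1944 has 30 days: 109 − 30 = 79 left.
July 1944 has 31 days: 79 − 31 = 48 left.
August 1944 has 31 days: 48 − 31 = 17 left.
17 days into September 1944 → September 17, 1944.
Subtracting 314 days from September 17, 1944:
Going back 17 days from September 17, 1944 reaches the end of the previous month; 314 − 17 = 297 left.
August 1944 has 31 days: 297 − 31 = 266 left.
July 1944 has 31 days: 266 − 31 = 235 left.
June 1944 has 30 days: 235 − 30 = 205 left.
May 1944 has 31 days: 205 − 31 = 174 left.
April 1944 has 30 days: 174 − 30 = 144 left.
March 1944 has 31 days: 144 − 31 = 113 left.
February 1944 has 29 days (1944 is a leap year): 113 − 29 = 84 left.
January 1944 has 31 days: 84 − 31 = 53 left.
December 1943 has 31 days: 53 − 31 = 22 left.
November 1943 has 30 days; 30 − 22 = 8 → November 8, 1943.
Counting forward 583 days from November 8, 1943:
November has 30 days, so 30 − 8 = 22 days remain after November 8, 1943; 583 − 22 = 561 left.
December 1943 has 31 days: 561 − 31 = 530 left.
January 1944 has 31 days: 530 − 31 = 499 left.
February 1944 has 29 days (1944 is a leap year): 499 − 29 = 470 left.
March 1944 has 31 days: 470 − 31 = 439 left.
April 1944 has 30 days: 439 − 30 = 409 left.
May 1944 has 31 days: 409 − 31 = 378 left.
June 1944 has 30 days: 378 − 30 = 348 left.
July 1944 has 31 days: 348 − 31 = 317 left.
August 1944 has 31 days: 317 − 31 = 286 left.
September 1944 has 30 days: 286 − 30 = 256 left.
October 1944 has 31 days: 256 − 31 = 225 left.
November 1944 has 30 days: 225 − 30 = 195 left.
December 1944 has 31 days: 195 − 31 = 164 left.
January 1945 has 31 days: 164 − 31 = 133 left.
February 1945 has 28 days (1945 is not a leap year): 133 − 28 = 105 left.
March 1945 has 31 days: 105 − 31 = 74 left.
April 1945 has 30 days: 74 − 30 = 44 left.
May 1945 has 31 days: 44 − 31 = 13 left.
13 days into June 1945 → June 13, 1945.
Adding 600 days from June 13, 1945:
June has 30 days, so 30 − 13 = 17 days remain after June 13, 1945; 600 − 17 = 583 left.
July 1945 has 31 days: 583 − 31 = 552 left.
August 1945 has 31 days: 552 − 31 = 521 left.
September 1945 has 30 days: 521 − 30 = 491 left.
October 1945 has 31 days: 491 − 31 = 460 left.
November 1945 has 30 days: 460 − 30 = 430 left.
December 1945 has 31 days: 430 − 31 = 399 left.
January 1946 has 31 days: 399 − 31 = 368 left.
February 1946 has 28 days (1946 is not a leap year): 368 − 28 = 340 left.
March 1946 has 31 days: 340 − 31 = 309 left.
April 1946 has 30 days: 309 − 30 = 279 left.
May 1946 has 31 days: 279 − 31 = 248 left.
June 1946 has 30 days: 248 − 30 = 218 left.
July 1946 has 31 days: 218 − 31 = 187 left.
August 1946 has 31 days: 187 − 31 = 156 left.
September 1946 has 30 days: 156 − 30 = 126 left.
October 1946 has 31 days: 126 − 31 = 95 left.
November 1946 has 30 days: 95 − 30 = 65 left.
December 1946 has 31 days: 65 − 31 = 34 left.
January 1947 has 31 days: 34 − 31 = 3 left.
3 days into February 1947 → February 3, 1947.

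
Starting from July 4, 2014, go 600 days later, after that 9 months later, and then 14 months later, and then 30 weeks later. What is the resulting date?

Advancing 600 days from July 4, 2014:
July has 31 days, so 31 − 4 = 27 days remain after July 4, 2014; 600 − 27 = 573 left.
August 2014 has 31 days: 573 − 31 = 542 left.
September 2014 has 30 days: 542 − 30 = 512 left.
October 2014 has 31 days: 512 − 31 = 481 left.
November 2014 has 30 days: 481 − 30 = 451 left.
December 2014 has 31 days: 451 − 31 = 420 left.
January 2015 has 31 days: 420 − 31 = 389 left.
February 2015 has 28 days (2015 is not a leap year): 389 − 28 = 361 left.
March 2015 has 31 days: 361 − 31 = 330 left.
April 2015 has 30 days: 330 − 30 = 300 left.
May 2015 has 31 days: 300 − 31 = 269 left.
June 2015 has 30 days: 269 − 30 = 239 left.
July 2015 has 31 days: 239 − 31 = 208 left.
August 2015 has 31 days: 208 − 31 = 177 left.
September 2015 has 30 days: 177 − 30 = 147 left.
October 2015 has 31 days: 147 − 31 = 116 left.
November 2015 has 30 days: 116 − 30 = 86 left.
December 2015 has 31 days: 86 − 31 = 55 left.
January 2016 has 31 days: 55 − 31 = 24 left.
24 days into February 2016 → February 24, 2016.
Counting forward 9 months from February 24, 2016:
month 2 + 9 = 11 → November 2016.
Day 24 is valid in November, giving November 24, 2016.
Advancing 14 months from November 24, 2016:
month 11 + 14 = 25, which is month 1 of year 2018 → January 2018.
Day 24 is valid in January, giving January 24, 2018.
Adding 30 weeks (= 210 days) from January 24, 2018:
January has 31 days, so 31 − 24 = 7 days remain after January 24, 2018; 210 − 7 = 203 left.
February 2018 has 28 days (2018 is not a leap year): 203 − 28 = 175 left.
March 2018 has 31 days: 175 − 31 = 144 left.
April 2018 has 30 days: 144 − 30 = 114 left.
May 2018 has 31 days: 114 − 31 = 83 left.
June 2018 has 30 days: 83 − 30 = 53 left.
July 2018 has 31 days: 53 − 31 = 22 left.
22 days into August 2018 → August 22, 2018.

August 22, 2018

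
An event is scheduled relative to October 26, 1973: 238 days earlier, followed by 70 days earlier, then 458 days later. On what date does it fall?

March 25, 1974

Subtracting 238 days from October 26, 1973:
Going back 26 days from October 26, 1973 reaches the end of the previous month; 238 − 26 = 212 left.
September 1973 has 30 days: 212 − 30 = 182 left.
August 1973 has 31 days: 182 − 31 = 151 left.
July 1973 has 31 days: 151 − 31 = 120 left.
June 1973 has 30 days: 120 − 30 = 90 left.
May 1973 has 31 days: 90 − 31 = 59 left.
April 1973 has 30 days: 59 − 30 = 29 left.
March 1973 has 31 days; 31 − 29 = 2 → March 2, 1973.
Subtracting 70 days from March 2, 1973:
Going back 2 days from March 2, 1973 reaches the end of the previous month; 70 − 2 = 68 left.
February 1973 has 28 days (1973 is not a leap year): 68 − 28 = 40 left.
January 1973 has 31 days: 40 − 31 = 9 left.
December 1972 has 31 days; 31 − 9 = 22 → December 22, 1972.
Counting forward 458 days from December 22, 1972:
December has 31 days, so 31 − 22 = 9 days remain after December 22, 1972; 458 − 9 = 449 left.
January 1973 has 31 days: 449 − 31 = 418 left.
February 1973 has 28 days (1973 is not a leap year): 418 − 28 = 390 left.
March 1973 has 31 days: 390 − 31 = 359 left.
April 1973 has 30 days: 359 − 30 = 329 left.
May 1973 has 31 days: 329 − 31 = 298 left.
June 1973 has 30 days: 298 − 30 = 268 left.
July 1973 has 31 days: 268 − 31 = 237 left.
August 1973 has 31 days: 237 − 31 = 206 left.
September 1973 has 30 days: 206 − 30 = 176 left.
October 1973 has 31 days: 176 − 31 = 145 left.
November 1973 has 30 days: 145 − 30 = 115 left.
December 1973 has 31 days: 115 − 31 = 84 left.
January 1974 has 31 days: 84 − 31 = 53 left.
February 1974 has 28 days (1974 is not a leap year): 53 − 28 = 25 left.
25 days into March 1974 → March 25, 1974.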